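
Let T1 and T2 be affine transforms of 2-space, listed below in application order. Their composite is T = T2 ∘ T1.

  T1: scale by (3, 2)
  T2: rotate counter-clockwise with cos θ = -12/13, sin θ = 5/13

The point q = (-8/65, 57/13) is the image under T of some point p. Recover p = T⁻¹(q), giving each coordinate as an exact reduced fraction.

p = (3/5, -2)

T1 = [3 0 0; 0 2 0; 0 0 1]
T2·T1 = [-36/13 -10/13 0; 15/13 -24/13 0; 0 0 1]
det M = 6; M⁻¹ = [-4/13 5/39 0; -5/26 -6/13 0; 0 0 1]
M⁻¹ · (-8/65, 57/13)ᵀ = (3/5, -2)ᵀ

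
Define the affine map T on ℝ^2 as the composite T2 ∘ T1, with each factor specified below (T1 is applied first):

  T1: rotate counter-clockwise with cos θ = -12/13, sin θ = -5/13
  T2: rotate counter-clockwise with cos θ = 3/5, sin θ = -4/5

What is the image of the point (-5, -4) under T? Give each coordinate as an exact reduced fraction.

T(p) = (412/65, 59/65)

T1 rotate counter-clockwise with cos θ = -12/13, sin θ = -5/13: (-5, -4) → (40/13, 73/13)
T2 rotate counter-clockwise with cos θ = 3/5, sin θ = -4/5: (40/13, 73/13) → (412/65, 59/65)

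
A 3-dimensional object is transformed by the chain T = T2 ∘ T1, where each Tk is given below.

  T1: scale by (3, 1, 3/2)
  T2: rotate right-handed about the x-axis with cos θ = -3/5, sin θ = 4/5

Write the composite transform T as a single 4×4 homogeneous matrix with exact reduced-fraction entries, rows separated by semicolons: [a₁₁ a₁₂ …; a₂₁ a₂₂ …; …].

T1 = [3 0 0 0; 0 1 0 0; 0 0 3/2 0; 0 0 0 1]
T2·T1 = [3 0 0 0; 0 -3/5 -6/5 0; 0 4/5 -9/10 0; 0 0 0 1]

T = [3 0 0 0; 0 -3/5 -6/5 0; 0 4/5 -9/10 0; 0 0 0 1]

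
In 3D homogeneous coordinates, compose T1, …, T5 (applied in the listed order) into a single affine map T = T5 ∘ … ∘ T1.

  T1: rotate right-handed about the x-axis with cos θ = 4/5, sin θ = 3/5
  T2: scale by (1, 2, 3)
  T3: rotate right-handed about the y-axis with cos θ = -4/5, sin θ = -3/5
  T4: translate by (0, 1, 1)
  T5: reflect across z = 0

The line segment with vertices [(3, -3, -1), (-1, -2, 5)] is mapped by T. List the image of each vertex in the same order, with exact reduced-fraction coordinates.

image vertices: (57/25, -13/5, -226/25), (-106/25, -41/5, 158/25)

T1 rotate right-handed about the x-axis with cos θ = 4/5, sin θ = 3/5: (3, -3, -1) → (3, -9/5, -13/5); (-1, -2, 5) → (-1, -23/5, 14/5)
T2 scale by (1, 2, 3): (3, -9/5, -13/5) → (3, -18/5, -39/5); (-1, -23/5, 14/5) → (-1, -46/5, 42/5)
T3 rotate right-handed about the y-axis with cos θ = -4/5, sin θ = -3/5: (3, -18/5, -39/5) → (57/25, -18/5, 201/25); (-1, -46/5, 42/5) → (-106/25, -46/5, -183/25)
T4 translate by (0, 1, 1): (57/25, -18/5, 201/25) → (57/25, -13/5, 226/25); (-106/25, -46/5, -183/25) → (-106/25, -41/5, -158/25)
T5 reflect across z = 0: (57/25, -13/5, 226/25) → (57/25, -13/5, -226/25); (-106/25, -41/5, -158/25) → (-106/25, -41/5, 158/25)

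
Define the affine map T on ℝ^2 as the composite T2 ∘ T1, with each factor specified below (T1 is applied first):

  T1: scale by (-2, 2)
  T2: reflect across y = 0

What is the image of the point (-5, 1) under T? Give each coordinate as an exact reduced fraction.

T(p) = (10, -2)

T1 scale by (-2, 2): (-5, 1) → (10, 2)
T2 reflect across y = 0: (10, 2) → (10, -2)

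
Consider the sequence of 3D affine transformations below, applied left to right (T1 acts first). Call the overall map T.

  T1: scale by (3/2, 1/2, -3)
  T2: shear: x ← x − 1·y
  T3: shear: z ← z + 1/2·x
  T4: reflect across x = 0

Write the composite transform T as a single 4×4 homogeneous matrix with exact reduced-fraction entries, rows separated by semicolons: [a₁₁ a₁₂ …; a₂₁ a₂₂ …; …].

T1 = [3/2 0 0 0; 0 1/2 0 0; 0 0 -3 0; 0 0 0 1]
T2·T1 = [3/2 -1/2 0 0; 0 1/2 0 0; 0 0 -3 0; 0 0 0 1]
T3·…·T1 = [3/2 -1/2 0 0; 0 1/2 0 0; 3/4 -1/4 -3 0; 0 0 0 1]
T4·…·T1 = [-3/2 1/2 0 0; 0 1/2 0 0; 3/4 -1/4 -3 0; 0 0 0 1]

T = [-3/2 1/2 0 0; 0 1/2 0 0; 3/4 -1/4 -3 0; 0 0 0 1]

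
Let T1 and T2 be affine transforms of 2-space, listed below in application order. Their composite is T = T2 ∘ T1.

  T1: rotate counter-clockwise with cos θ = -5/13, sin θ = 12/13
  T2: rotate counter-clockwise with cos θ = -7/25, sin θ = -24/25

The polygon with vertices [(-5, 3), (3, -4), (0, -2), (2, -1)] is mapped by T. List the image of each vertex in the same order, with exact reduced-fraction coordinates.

image vertices: (-1723/325, 789/325), (1113/325, -1184/325), (72/325, -646/325), (682/325, -251/325)

T1 rotate counter-clockwise with cos θ = -5/13, sin θ = 12/13: (-5, 3) → (-11/13, -75/13); (3, -4) → (33/13, 56/13); (0, -2) → (24/13, 10/13); (2, -1) → (2/13, 29/13)
T2 rotate counter-clockwise with cos θ = -7/25, sin θ = -24/25: (-11/13, -75/13) → (-1723/325, 789/325); (33/13, 56/13) → (1113/325, -1184/325); (24/13, 10/13) → (72/325, -646/325); (2/13, 29/13) → (682/325, -251/325)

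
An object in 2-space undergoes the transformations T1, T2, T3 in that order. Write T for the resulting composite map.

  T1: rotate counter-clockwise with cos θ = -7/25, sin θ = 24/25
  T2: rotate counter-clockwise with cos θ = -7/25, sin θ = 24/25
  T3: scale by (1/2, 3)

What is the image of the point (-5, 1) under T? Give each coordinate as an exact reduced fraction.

T1 rotate counter-clockwise with cos θ = -7/25, sin θ = 24/25: (-5, 1) → (11/25, -127/25)
T2 rotate counter-clockwise with cos θ = -7/25, sin θ = 24/25: (11/25, -127/25) → (2971/625, 1153/625)
T3 scale by (1/2, 3): (2971/625, 1153/625) → (2971/1250, 3459/625)

T(p) = (2971/1250, 3459/625)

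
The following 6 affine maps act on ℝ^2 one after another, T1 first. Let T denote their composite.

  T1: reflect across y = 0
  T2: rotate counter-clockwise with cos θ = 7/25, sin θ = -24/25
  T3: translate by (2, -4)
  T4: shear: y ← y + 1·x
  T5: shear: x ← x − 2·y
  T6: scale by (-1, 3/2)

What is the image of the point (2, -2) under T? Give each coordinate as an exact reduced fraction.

T(p) = (-156/25, -33/25)

T1 reflect across y = 0: (2, -2) → (2, 2)
T2 rotate counter-clockwise with cos θ = 7/25, sin θ = -24/25: (2, 2) → (62/25, -34/25)
T3 translate by (2, -4): (62/25, -34/25) → (112/25, -134/25)
T4 shear: y ← y + 1·x: (112/25, -134/25) → (112/25, -22/25)
T5 shear: x ← x − 2·y: (112/25, -22/25) → (156/25, -22/25)
T6 scale by (-1, 3/2): (156/25, -22/25) → (-156/25, -33/25)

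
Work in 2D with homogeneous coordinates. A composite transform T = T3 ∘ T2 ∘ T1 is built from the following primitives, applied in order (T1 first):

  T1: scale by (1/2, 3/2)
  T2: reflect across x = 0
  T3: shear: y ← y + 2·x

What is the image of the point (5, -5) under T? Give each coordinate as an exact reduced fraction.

T(p) = (-5/2, -25/2)

T1 scale by (1/2, 3/2): (5, -5) → (5/2, -15/2)
T2 reflect across x = 0: (5/2, -15/2) → (-5/2, -15/2)
T3 shear: y ← y + 2·x: (-5/2, -15/2) → (-5/2, -25/2)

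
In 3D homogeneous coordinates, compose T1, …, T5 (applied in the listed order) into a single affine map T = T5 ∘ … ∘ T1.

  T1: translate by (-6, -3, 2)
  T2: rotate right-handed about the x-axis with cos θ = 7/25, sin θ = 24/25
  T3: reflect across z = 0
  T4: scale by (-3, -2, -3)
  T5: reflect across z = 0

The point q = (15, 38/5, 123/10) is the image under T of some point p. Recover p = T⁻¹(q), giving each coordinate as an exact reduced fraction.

T1 = [1 0 0 -6; 0 1 0 -3; 0 0 1 2; 0 0 0 1]
T2·T1 = [1 0 0 -6; 0 7/25 -24/25 -69/25; 0 24/25 7/25 -58/25; 0 0 0 1]
T3·…·T1 = [1 0 0 -6; 0 7/25 -24/25 -69/25; 0 -24/25 -7/25 58/25; 0 0 0 1]
T4·…·T1 = [-3 0 0 18; 0 -14/25 48/25 138/25; 0 72/25 21/25 -174/25; 0 0 0 1]
T5·…·T1 = [-3 0 0 18; 0 -14/25 48/25 138/25; 0 -72/25 -21/25 174/25; 0 0 0 1]
det M = -18; M⁻¹ = [-1/3 0 0 6; 0 -7/50 -8/25 3; 0 12/25 -7/75 -2; 0 0 0 1]
M⁻¹ · (15, 38/5, 123/10)ᵀ = (1, -2, 1/2)ᵀ

p = (1, -2, 1/2)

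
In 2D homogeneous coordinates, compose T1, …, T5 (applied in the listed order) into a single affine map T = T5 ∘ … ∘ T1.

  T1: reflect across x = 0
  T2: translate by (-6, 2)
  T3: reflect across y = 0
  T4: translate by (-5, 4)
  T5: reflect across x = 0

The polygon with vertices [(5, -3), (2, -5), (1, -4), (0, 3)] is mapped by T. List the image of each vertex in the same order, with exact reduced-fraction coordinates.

image vertices: (16, 5), (13, 7), (12, 6), (11, -1)

T1 reflect across x = 0: (5, -3) → (-5, -3); (2, -5) → (-2, -5); (1, -4) → (-1, -4); (0, 3) → (0, 3)
T2 translate by (-6, 2): (-5, -3) → (-11, -1); (-2, -5) → (-8, -3); (-1, -4) → (-7, -2); (0, 3) → (-6, 5)
T3 reflect across y = 0: (-11, -1) → (-11, 1); (-8, -3) → (-8, 3); (-7, -2) → (-7, 2); (-6, 5) → (-6, -5)
T4 translate by (-5, 4): (-11, 1) → (-16, 5); (-8, 3) → (-13, 7); (-7, 2) → (-12, 6); (-6, -5) → (-11, -1)
T5 reflect across x = 0: (-16, 5) → (16, 5); (-13, 7) → (13, 7); (-12, 6) → (12, 6); (-11, -1) → (11, -1)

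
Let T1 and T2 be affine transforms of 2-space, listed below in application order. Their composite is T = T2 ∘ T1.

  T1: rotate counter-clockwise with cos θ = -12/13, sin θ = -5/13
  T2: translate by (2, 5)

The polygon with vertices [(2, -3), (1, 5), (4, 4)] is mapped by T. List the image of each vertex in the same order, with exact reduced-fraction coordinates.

T1 rotate counter-clockwise with cos θ = -12/13, sin θ = -5/13: (2, -3) → (-3, 2); (1, 5) → (1, -5); (4, 4) → (-28/13, -68/13)
T2 translate by (2, 5): (-3, 2) → (-1, 7); (1, -5) → (3, 0); (-28/13, -68/13) → (-2/13, -3/13)

image vertices: (-1, 7), (3, 0), (-2/13, -3/13)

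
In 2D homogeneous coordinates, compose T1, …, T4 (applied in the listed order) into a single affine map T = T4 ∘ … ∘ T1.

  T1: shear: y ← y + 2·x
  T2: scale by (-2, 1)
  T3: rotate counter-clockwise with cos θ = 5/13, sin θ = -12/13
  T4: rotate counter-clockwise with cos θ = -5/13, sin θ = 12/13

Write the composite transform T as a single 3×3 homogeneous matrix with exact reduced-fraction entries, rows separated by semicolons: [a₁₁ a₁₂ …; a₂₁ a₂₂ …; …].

T = [-478/169 -120/169 0; -2/169 119/169 0; 0 0 1]

T1 = [1 0 0; 2 1 0; 0 0 1]
T2·T1 = [-2 0 0; 2 1 0; 0 0 1]
T3·…·T1 = [14/13 12/13 0; 34/13 5/13 0; 0 0 1]
T4·…·T1 = [-478/169 -120/169 0; -2/169 119/169 0; 0 0 1]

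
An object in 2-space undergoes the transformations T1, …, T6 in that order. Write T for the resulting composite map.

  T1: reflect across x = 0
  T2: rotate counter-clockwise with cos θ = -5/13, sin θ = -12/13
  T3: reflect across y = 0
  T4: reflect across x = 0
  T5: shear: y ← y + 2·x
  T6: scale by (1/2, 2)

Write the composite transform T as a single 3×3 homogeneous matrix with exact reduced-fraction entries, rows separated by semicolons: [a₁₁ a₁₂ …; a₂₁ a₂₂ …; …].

T = [-5/26 -6/13 0; -44/13 -38/13 0; 0 0 1]

T1 = [-1 0 0; 0 1 0; 0 0 1]
T2·T1 = [5/13 12/13 0; 12/13 -5/13 0; 0 0 1]
T3·…·T1 = [5/13 12/13 0; -12/13 5/13 0; 0 0 1]
T4·…·T1 = [-5/13 -12/13 0; -12/13 5/13 0; 0 0 1]
T5·…·T1 = [-5/13 -12/13 0; -22/13 -19/13 0; 0 0 1]
T6·…·T1 = [-5/26 -6/13 0; -44/13 -38/13 0; 0 0 1]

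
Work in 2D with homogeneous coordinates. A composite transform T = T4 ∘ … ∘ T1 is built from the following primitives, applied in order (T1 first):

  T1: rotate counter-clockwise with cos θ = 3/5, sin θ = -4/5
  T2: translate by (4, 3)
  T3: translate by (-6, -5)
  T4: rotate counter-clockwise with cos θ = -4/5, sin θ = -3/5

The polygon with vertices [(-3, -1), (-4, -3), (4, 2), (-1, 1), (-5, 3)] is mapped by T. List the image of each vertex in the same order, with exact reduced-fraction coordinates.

image vertices: (89/25, 73/25), (127/25, 114/25), (-4, 2), (27/25, 39/25), (109/25, -37/25)

T1 rotate counter-clockwise with cos θ = 3/5, sin θ = -4/5: (-3, -1) → (-13/5, 9/5); (-4, -3) → (-24/5, 7/5); (4, 2) → (4, -2); (-1, 1) → (1/5, 7/5); (-5, 3) → (-3/5, 29/5)
T2 translate by (4, 3): (-13/5, 9/5) → (7/5, 24/5); (-24/5, 7/5) → (-4/5, 22/5); (4, -2) → (8, 1); (1/5, 7/5) → (21/5, 22/5); (-3/5, 29/5) → (17/5, 44/5)
T3 translate by (-6, -5): (7/5, 24/5) → (-23/5, -1/5); (-4/5, 22/5) → (-34/5, -3/5); (8, 1) → (2, -4); (21/5, 22/5) → (-9/5, -3/5); (17/5, 44/5) → (-13/5, 19/5)
T4 rotate counter-clockwise with cos θ = -4/5, sin θ = -3/5: (-23/5, -1/5) → (89/25, 73/25); (-34/5, -3/5) → (127/25, 114/25); (2, -4) → (-4, 2); (-9/5, -3/5) → (27/25, 39/25); (-13/5, 19/5) → (109/25, -37/25)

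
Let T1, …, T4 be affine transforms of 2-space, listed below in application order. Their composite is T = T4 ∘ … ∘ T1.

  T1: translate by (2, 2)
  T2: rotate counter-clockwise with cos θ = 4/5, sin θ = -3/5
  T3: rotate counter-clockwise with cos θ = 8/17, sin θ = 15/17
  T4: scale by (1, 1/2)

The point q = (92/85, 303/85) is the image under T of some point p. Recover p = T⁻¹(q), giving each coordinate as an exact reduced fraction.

p = (2, 4)

T1 = [1 0 2; 0 1 2; 0 0 1]
T2·T1 = [4/5 3/5 14/5; -3/5 4/5 2/5; 0 0 1]
T3·…·T1 = [77/85 -36/85 82/85; 36/85 77/85 226/85; 0 0 1]
T4·…·T1 = [77/85 -36/85 82/85; 18/85 77/170 113/85; 0 0 1]
det M = 1/2; M⁻¹ = [77/85 72/85 -2; -36/85 154/85 -2; 0 0 1]
M⁻¹ · (92/85, 303/85)ᵀ = (2, 4)ᵀ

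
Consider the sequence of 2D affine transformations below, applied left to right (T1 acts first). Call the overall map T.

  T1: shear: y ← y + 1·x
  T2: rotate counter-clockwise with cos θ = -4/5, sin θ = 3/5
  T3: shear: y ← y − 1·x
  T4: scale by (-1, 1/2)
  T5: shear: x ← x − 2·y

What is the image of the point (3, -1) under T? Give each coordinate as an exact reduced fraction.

T1 shear: y ← y + 1·x: (3, -1) → (3, 2)
T2 rotate counter-clockwise with cos θ = -4/5, sin θ = 3/5: (3, 2) → (-18/5, 1/5)
T3 shear: y ← y − 1·x: (-18/5, 1/5) → (-18/5, 19/5)
T4 scale by (-1, 1/2): (-18/5, 19/5) → (18/5, 19/10)
T5 shear: x ← x − 2·y: (18/5, 19/10) → (-1/5, 19/10)

T(p) = (-1/5, 19/10)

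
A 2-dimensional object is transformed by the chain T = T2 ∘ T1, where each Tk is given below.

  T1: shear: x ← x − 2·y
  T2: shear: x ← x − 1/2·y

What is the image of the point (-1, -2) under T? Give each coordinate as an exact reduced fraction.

T(p) = (4, -2)

T1 shear: x ← x − 2·y: (-1, -2) → (3, -2)
T2 shear: x ← x − 1/2·y: (3, -2) → (4, -2)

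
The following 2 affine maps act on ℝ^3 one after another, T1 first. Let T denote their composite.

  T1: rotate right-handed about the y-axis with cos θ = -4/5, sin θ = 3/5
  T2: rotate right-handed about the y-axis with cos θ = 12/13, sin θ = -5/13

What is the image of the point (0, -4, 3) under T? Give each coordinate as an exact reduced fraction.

T(p) = (168/65, -4, -99/65)

T1 rotate right-handed about the y-axis with cos θ = -4/5, sin θ = 3/5: (0, -4, 3) → (9/5, -4, -12/5)
T2 rotate right-handed about the y-axis with cos θ = 12/13, sin θ = -5/13: (9/5, -4, -12/5) → (168/65, -4, -99/65)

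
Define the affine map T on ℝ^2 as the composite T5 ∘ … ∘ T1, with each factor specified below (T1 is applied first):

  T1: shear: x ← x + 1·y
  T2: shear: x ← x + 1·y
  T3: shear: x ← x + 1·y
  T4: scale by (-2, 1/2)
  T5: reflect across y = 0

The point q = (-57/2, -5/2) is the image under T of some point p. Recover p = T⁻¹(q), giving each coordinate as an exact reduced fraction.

T1 = [1 1 0; 0 1 0; 0 0 1]
T2·T1 = [1 2 0; 0 1 0; 0 0 1]
T3·…·T1 = [1 3 0; 0 1 0; 0 0 1]
T4·…·T1 = [-2 -6 0; 0 1/2 0; 0 0 1]
T5·…·T1 = [-2 -6 0; 0 -1/2 0; 0 0 1]
det M = 1; M⁻¹ = [-1/2 6 0; 0 -2 0; 0 0 1]
M⁻¹ · (-57/2, -5/2)ᵀ = (-3/4, 5)ᵀ

p = (-3/4, 5)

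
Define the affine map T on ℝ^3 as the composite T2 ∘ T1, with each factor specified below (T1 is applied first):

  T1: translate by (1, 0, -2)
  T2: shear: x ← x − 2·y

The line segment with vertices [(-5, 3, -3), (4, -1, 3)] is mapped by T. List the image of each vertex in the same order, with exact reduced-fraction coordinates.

image vertices: (-10, 3, -5), (7, -1, 1)

T1 translate by (1, 0, -2): (-5, 3, -3) → (-4, 3, -5); (4, -1, 3) → (5, -1, 1)
T2 shear: x ← x − 2·y: (-4, 3, -5) → (-10, 3, -5); (5, -1, 1) → (7, -1, 1)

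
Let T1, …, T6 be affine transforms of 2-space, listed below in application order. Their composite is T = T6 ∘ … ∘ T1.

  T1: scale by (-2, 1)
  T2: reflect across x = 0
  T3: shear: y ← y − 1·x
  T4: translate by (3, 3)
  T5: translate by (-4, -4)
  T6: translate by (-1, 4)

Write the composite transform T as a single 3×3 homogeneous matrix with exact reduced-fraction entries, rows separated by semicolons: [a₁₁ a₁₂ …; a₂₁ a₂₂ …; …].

T1 = [-2 0 0; 0 1 0; 0 0 1]
T2·T1 = [2 0 0; 0 1 0; 0 0 1]
T3·…·T1 = [2 0 0; -2 1 0; 0 0 1]
T4·…·T1 = [2 0 3; -2 1 3; 0 0 1]
T5·…·T1 = [2 0 -1; -2 1 -1; 0 0 1]
T6·…·T1 = [2 0 -2; -2 1 3; 0 0 1]

T = [2 0 -2; -2 1 3; 0 0 1]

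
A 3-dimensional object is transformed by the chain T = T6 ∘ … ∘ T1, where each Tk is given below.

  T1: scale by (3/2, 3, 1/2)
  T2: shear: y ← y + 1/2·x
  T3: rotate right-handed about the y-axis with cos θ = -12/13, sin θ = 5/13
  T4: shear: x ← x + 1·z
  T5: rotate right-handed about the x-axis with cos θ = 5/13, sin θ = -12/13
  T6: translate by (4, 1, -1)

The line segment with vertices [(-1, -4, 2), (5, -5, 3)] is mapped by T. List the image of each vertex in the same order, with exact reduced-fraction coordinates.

T1 scale by (3/2, 3, 1/2): (-1, -4, 2) → (-3/2, -12, 1); (5, -5, 3) → (15/2, -15, 3/2)
T2 shear: y ← y + 1/2·x: (-3/2, -12, 1) → (-3/2, -51/4, 1); (15/2, -15, 3/2) → (15/2, -45/4, 3/2)
T3 rotate right-handed about the y-axis with cos θ = -12/13, sin θ = 5/13: (-3/2, -51/4, 1) → (23/13, -51/4, -9/26); (15/2, -45/4, 3/2) → (-165/26, -45/4, -111/26)
T4 shear: x ← x + 1·z: (23/13, -51/4, -9/26) → (37/26, -51/4, -9/26); (-165/26, -45/4, -111/26) → (-138/13, -45/4, -111/26)
T5 rotate right-handed about the x-axis with cos θ = 5/13, sin θ = -12/13: (37/26, -51/4, -9/26) → (37/26, -3531/676, 3933/338); (-138/13, -45/4, -111/26) → (-138/13, -5589/676, 2955/338)
T6 translate by (4, 1, -1): (37/26, -3531/676, 3933/338) → (141/26, -2855/676, 3595/338); (-138/13, -5589/676, 2955/338) → (-86/13, -4913/676, 2617/338)

image vertices: (141/26, -2855/676, 3595/338), (-86/13, -4913/676, 2617/338)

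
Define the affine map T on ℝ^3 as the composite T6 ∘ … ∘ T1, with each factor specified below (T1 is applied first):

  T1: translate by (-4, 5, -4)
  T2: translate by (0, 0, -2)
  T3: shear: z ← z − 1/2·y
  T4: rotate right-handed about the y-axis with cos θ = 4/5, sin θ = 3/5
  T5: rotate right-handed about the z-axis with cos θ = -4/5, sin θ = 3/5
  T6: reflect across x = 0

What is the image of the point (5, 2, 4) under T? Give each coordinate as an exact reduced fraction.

T(p) = (11/5, -71/10, -5)

T1 translate by (-4, 5, -4): (5, 2, 4) → (1, 7, 0)
T2 translate by (0, 0, -2): (1, 7, 0) → (1, 7, -2)
T3 shear: z ← z − 1/2·y: (1, 7, -2) → (1, 7, -11/2)
T4 rotate right-handed about the y-axis with cos θ = 4/5, sin θ = 3/5: (1, 7, -11/2) → (-5/2, 7, -5)
T5 rotate right-handed about the z-axis with cos θ = -4/5, sin θ = 3/5: (-5/2, 7, -5) → (-11/5, -71/10, -5)
T6 reflect across x = 0: (-11/5, -71/10, -5) → (11/5, -71/10, -5)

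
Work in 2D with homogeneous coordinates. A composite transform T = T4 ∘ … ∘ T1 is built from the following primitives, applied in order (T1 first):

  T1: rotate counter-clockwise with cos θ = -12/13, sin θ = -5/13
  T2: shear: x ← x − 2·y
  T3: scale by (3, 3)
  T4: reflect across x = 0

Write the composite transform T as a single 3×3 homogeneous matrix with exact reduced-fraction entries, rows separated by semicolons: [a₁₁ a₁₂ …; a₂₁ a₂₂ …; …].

T1 = [-12/13 5/13 0; -5/13 -12/13 0; 0 0 1]
T2·T1 = [-2/13 29/13 0; -5/13 -12/13 0; 0 0 1]
T3·…·T1 = [-6/13 87/13 0; -15/13 -36/13 0; 0 0 1]
T4·…·T1 = [6/13 -87/13 0; -15/13 -36/13 0; 0 0 1]

T = [6/13 -87/13 0; -15/13 -36/13 0; 0 0 1]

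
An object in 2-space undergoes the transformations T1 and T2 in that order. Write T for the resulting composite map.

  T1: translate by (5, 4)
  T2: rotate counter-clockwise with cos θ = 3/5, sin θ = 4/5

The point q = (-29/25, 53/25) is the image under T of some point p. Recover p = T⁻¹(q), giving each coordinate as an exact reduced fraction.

p = (-4, -9/5)

T1 = [1 0 5; 0 1 4; 0 0 1]
T2·T1 = [3/5 -4/5 -1/5; 4/5 3/5 32/5; 0 0 1]
det M = 1; M⁻¹ = [3/5 4/5 -5; -4/5 3/5 -4; 0 0 1]
M⁻¹ · (-29/25, 53/25)ᵀ = (-4, -9/5)ᵀ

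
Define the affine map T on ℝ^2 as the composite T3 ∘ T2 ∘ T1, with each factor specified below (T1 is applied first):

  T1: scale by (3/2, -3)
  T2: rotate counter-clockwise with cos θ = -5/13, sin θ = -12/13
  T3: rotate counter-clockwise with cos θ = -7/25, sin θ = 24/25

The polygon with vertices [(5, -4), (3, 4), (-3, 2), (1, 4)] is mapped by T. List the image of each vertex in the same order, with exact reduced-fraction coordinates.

T1 scale by (3/2, -3): (5, -4) → (15/2, 12); (3, 4) → (9/2, -12); (-3, 2) → (-9/2, -6); (1, 4) → (3/2, -12)
T2 rotate counter-clockwise with cos θ = -5/13, sin θ = -12/13: (15/2, 12) → (213/26, -150/13); (9/2, -12) → (-333/26, 6/13); (-9/2, -6) → (-99/26, 84/13); (3/2, -12) → (-303/26, 42/13)
T3 rotate counter-clockwise with cos θ = -7/25, sin θ = 24/25: (213/26, -150/13) → (5709/650, 3606/325); (-333/26, 6/13) → (2043/650, -4038/325); (-99/26, 84/13) → (-3339/650, -1776/325); (-303/26, 42/13) → (21/130, -786/65)

image vertices: (5709/650, 3606/325), (2043/650, -4038/325), (-3339/650, -1776/325), (21/130, -786/65)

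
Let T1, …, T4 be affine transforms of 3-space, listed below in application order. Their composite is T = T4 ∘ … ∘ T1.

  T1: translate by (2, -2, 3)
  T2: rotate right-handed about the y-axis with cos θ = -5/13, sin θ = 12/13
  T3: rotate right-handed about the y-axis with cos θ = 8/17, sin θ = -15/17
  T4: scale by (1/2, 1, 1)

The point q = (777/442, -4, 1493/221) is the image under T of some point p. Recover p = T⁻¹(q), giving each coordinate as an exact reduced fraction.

p = (-5, -2, 4)

T1 = [1 0 0 2; 0 1 0 -2; 0 0 1 3; 0 0 0 1]
T2·T1 = [-5/13 0 12/13 2; 0 1 0 -2; -12/13 0 -5/13 -3; 0 0 0 1]
T3·…·T1 = [140/221 0 171/221 61/17; 0 1 0 -2; -171/221 0 140/221 6/17; 0 0 0 1]
T4·…·T1 = [70/221 0 171/442 61/34; 0 1 0 -2; -171/221 0 140/221 6/17; 0 0 0 1]
det M = 1/2; M⁻¹ = [280/221 0 -171/221 -2; 0 1 0 2; 342/221 0 140/221 -3; 0 0 0 1]
M⁻¹ · (777/442, -4, 1493/221)ᵀ = (-5, -2, 4)ᵀ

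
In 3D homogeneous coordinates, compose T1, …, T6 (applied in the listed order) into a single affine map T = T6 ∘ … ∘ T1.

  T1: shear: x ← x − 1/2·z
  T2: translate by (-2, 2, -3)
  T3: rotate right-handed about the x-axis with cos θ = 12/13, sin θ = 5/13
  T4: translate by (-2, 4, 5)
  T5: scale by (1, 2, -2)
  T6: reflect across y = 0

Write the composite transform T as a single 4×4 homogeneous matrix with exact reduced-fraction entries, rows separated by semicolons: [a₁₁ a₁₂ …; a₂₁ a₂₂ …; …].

T = [1 0 -1/2 -4; 0 -24/13 10/13 -14; 0 -10/13 -24/13 -6; 0 0 0 1]

T1 = [1 0 -1/2 0; 0 1 0 0; 0 0 1 0; 0 0 0 1]
T2·T1 = [1 0 -1/2 -2; 0 1 0 2; 0 0 1 -3; 0 0 0 1]
T3·…·T1 = [1 0 -1/2 -2; 0 12/13 -5/13 3; 0 5/13 12/13 -2; 0 0 0 1]
T4·…·T1 = [1 0 -1/2 -4; 0 12/13 -5/13 7; 0 5/13 12/13 3; 0 0 0 1]
T5·…·T1 = [1 0 -1/2 -4; 0 24/13 -10/13 14; 0 -10/13 -24/13 -6; 0 0 0 1]
T6·…·T1 = [1 0 -1/2 -4; 0 -24/13 10/13 -14; 0 -10/13 -24/13 -6; 0 0 0 1]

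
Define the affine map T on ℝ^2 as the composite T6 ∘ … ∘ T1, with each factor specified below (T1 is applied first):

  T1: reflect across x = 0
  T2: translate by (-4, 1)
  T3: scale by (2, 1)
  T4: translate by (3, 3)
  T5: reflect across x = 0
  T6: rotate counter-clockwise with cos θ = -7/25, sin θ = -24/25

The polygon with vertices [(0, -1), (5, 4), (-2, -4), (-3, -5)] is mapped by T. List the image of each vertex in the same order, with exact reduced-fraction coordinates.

T1 reflect across x = 0: (0, -1) → (0, -1); (5, 4) → (-5, 4); (-2, -4) → (2, -4); (-3, -5) → (3, -5)
T2 translate by (-4, 1): (0, -1) → (-4, 0); (-5, 4) → (-9, 5); (2, -4) → (-2, -3); (3, -5) → (-1, -4)
T3 scale by (2, 1): (-4, 0) → (-8, 0); (-9, 5) → (-18, 5); (-2, -3) → (-4, -3); (-1, -4) → (-2, -4)
T4 translate by (3, 3): (-8, 0) → (-5, 3); (-18, 5) → (-15, 8); (-4, -3) → (-1, 0); (-2, -4) → (1, -1)
T5 reflect across x = 0: (-5, 3) → (5, 3); (-15, 8) → (15, 8); (-1, 0) → (1, 0); (1, -1) → (-1, -1)
T6 rotate counter-clockwise with cos θ = -7/25, sin θ = -24/25: (5, 3) → (37/25, -141/25); (15, 8) → (87/25, -416/25); (1, 0) → (-7/25, -24/25); (-1, -1) → (-17/25, 31/25)

image vertices: (37/25, -141/25), (87/25, -416/25), (-7/25, -24/25), (-17/25, 31/25)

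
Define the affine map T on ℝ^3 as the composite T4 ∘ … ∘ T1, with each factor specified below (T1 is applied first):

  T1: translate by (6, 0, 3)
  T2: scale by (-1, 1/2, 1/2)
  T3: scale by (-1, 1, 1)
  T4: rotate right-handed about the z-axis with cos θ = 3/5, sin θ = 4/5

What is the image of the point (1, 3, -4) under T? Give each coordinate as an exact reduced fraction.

T(p) = (3, 13/2, -1/2)

T1 translate by (6, 0, 3): (1, 3, -4) → (7, 3, -1)
T2 scale by (-1, 1/2, 1/2): (7, 3, -1) → (-7, 3/2, -1/2)
T3 scale by (-1, 1, 1): (-7, 3/2, -1/2) → (7, 3/2, -1/2)
T4 rotate right-handed about the z-axis with cos θ = 3/5, sin θ = 4/5: (7, 3/2, -1/2) → (3, 13/2, -1/2)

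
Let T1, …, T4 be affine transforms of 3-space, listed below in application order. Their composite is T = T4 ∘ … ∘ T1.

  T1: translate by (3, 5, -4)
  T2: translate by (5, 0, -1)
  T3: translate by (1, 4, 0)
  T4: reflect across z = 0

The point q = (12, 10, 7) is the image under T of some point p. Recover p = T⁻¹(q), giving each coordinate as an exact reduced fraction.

T1 = [1 0 0 3; 0 1 0 5; 0 0 1 -4; 0 0 0 1]
T2·T1 = [1 0 0 8; 0 1 0 5; 0 0 1 -5; 0 0 0 1]
T3·…·T1 = [1 0 0 9; 0 1 0 9; 0 0 1 -5; 0 0 0 1]
T4·…·T1 = [1 0 0 9; 0 1 0 9; 0 0 -1 5; 0 0 0 1]
det M = -1; M⁻¹ = [1 0 0 -9; 0 1 0 -9; 0 0 -1 5; 0 0 0 1]
M⁻¹ · (12, 10, 7)ᵀ = (3, 1, -2)ᵀ

p = (3, 1, -2)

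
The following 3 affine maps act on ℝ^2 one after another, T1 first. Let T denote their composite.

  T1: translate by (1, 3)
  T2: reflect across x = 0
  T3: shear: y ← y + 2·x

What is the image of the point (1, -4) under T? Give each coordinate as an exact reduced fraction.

T(p) = (-2, -5)

T1 translate by (1, 3): (1, -4) → (2, -1)
T2 reflect across x = 0: (2, -1) → (-2, -1)
T3 shear: y ← y + 2·x: (-2, -1) → (-2, -5)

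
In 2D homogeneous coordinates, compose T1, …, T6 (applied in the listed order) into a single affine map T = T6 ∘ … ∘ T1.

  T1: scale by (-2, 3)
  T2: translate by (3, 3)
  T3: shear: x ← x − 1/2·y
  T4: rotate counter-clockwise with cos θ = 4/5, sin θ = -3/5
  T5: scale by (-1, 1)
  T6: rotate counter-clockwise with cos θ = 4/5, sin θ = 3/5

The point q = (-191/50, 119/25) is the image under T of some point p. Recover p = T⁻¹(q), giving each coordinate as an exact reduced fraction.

T1 = [-2 0 0; 0 3 0; 0 0 1]
T2·T1 = [-2 0 3; 0 3 3; 0 0 1]
T3·…·T1 = [-2 -3/2 3/2; 0 3 3; 0 0 1]
T4·…·T1 = [-8/5 3/5 3; 6/5 33/10 3/2; 0 0 1]
T5·…·T1 = [8/5 -3/5 -3; 6/5 33/10 3/2; 0 0 1]
T6·…·T1 = [14/25 -123/50 -33/10; 48/25 57/25 -3/5; 0 0 1]
det M = 6; M⁻¹ = [19/50 41/100 3/2; -8/25 7/75 -1; 0 0 1]
M⁻¹ · (-191/50, 119/25)ᵀ = (2, 2/3)ᵀ

p = (2, 2/3)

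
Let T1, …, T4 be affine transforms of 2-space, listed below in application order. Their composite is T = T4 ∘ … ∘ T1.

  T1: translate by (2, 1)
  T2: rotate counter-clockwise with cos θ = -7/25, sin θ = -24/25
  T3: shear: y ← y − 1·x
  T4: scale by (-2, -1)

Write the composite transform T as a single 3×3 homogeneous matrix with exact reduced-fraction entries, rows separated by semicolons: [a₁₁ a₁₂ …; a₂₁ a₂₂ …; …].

T = [14/25 -48/25 -4/5; 17/25 31/25 13/5; 0 0 1]

T1 = [1 0 2; 0 1 1; 0 0 1]
T2·T1 = [-7/25 24/25 2/5; -24/25 -7/25 -11/5; 0 0 1]
T3·…·T1 = [-7/25 24/25 2/5; -17/25 -31/25 -13/5; 0 0 1]
T4·…·T1 = [14/25 -48/25 -4/5; 17/25 31/25 13/5; 0 0 1]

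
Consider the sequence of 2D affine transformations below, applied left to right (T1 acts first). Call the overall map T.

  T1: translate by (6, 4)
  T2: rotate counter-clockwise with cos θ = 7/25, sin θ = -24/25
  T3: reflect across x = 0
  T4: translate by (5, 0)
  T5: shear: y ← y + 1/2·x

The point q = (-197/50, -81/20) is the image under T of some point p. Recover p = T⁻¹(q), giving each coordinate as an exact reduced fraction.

T1 = [1 0 6; 0 1 4; 0 0 1]
T2·T1 = [7/25 24/25 138/25; -24/25 7/25 -116/25; 0 0 1]
T3·…·T1 = [-7/25 -24/25 -138/25; -24/25 7/25 -116/25; 0 0 1]
T4·…·T1 = [-7/25 -24/25 -13/25; -24/25 7/25 -116/25; 0 0 1]
T5·…·T1 = [-7/25 -24/25 -13/25; -11/10 -1/5 -49/10; 0 0 1]
det M = -1; M⁻¹ = [1/5 -24/25 -23/5; -11/10 7/25 4/5; 0 0 1]
M⁻¹ · (-197/50, -81/20)ᵀ = (-3/2, 4)ᵀ

p = (-3/2, 4)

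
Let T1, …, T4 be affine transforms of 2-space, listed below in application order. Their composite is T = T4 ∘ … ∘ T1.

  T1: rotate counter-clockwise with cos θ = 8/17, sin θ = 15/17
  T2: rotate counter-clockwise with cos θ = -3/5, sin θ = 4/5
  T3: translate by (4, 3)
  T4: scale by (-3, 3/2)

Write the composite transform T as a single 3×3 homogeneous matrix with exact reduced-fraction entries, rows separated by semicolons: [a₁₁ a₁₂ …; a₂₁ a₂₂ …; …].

T = [252/85 -39/85 -12; -39/170 -126/85 9/2; 0 0 1]

T1 = [8/17 -15/17 0; 15/17 8/17 0; 0 0 1]
T2·T1 = [-84/85 13/85 0; -13/85 -84/85 0; 0 0 1]
T3·…·T1 = [-84/85 13/85 4; -13/85 -84/85 3; 0 0 1]
T4·…·T1 = [252/85 -39/85 -12; -39/170 -126/85 9/2; 0 0 1]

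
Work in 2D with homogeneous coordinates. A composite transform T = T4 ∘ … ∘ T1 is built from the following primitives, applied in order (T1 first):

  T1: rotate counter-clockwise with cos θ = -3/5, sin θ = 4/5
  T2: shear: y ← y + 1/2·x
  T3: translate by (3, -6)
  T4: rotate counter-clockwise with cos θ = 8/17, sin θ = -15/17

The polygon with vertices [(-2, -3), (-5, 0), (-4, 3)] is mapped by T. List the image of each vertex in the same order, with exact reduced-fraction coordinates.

image vertices: (-36/85, -131/17), (-159/34, -158/17), (-141/17, -133/17)

T1 rotate counter-clockwise with cos θ = -3/5, sin θ = 4/5: (-2, -3) → (18/5, 1/5); (-5, 0) → (3, -4); (-4, 3) → (0, -5)
T2 shear: y ← y + 1/2·x: (18/5, 1/5) → (18/5, 2); (3, -4) → (3, -5/2); (0, -5) → (0, -5)
T3 translate by (3, -6): (18/5, 2) → (33/5, -4); (3, -5/2) → (6, -17/2); (0, -5) → (3, -11)
T4 rotate counter-clockwise with cos θ = 8/17, sin θ = -15/17: (33/5, -4) → (-36/85, -131/17); (6, -17/2) → (-159/34, -158/17); (3, -11) → (-141/17, -133/17)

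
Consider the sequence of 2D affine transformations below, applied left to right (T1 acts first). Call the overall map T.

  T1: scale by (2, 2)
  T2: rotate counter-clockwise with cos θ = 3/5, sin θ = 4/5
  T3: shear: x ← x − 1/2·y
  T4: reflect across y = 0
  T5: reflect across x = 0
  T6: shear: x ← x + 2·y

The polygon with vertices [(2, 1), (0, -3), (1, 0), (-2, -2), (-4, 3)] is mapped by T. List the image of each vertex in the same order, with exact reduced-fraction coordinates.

image vertices: (-37/5, -22/5), (3/5, 18/5), (-18/5, -8/5), (38/5, 28/5), (69/5, 14/5)

T1 scale by (2, 2): (2, 1) → (4, 2); (0, -3) → (0, -6); (1, 0) → (2, 0); (-2, -2) → (-4, -4); (-4, 3) → (-8, 6)
T2 rotate counter-clockwise with cos θ = 3/5, sin θ = 4/5: (4, 2) → (4/5, 22/5); (0, -6) → (24/5, -18/5); (2, 0) → (6/5, 8/5); (-4, -4) → (4/5, -28/5); (-8, 6) → (-48/5, -14/5)
T3 shear: x ← x − 1/2·y: (4/5, 22/5) → (-7/5, 22/5); (24/5, -18/5) → (33/5, -18/5); (6/5, 8/5) → (2/5, 8/5); (4/5, -28/5) → (18/5, -28/5); (-48/5, -14/5) → (-41/5, -14/5)
T4 reflect across y = 0: (-7/5, 22/5) → (-7/5, -22/5); (33/5, -18/5) → (33/5, 18/5); (2/5, 8/5) → (2/5, -8/5); (18/5, -28/5) → (18/5, 28/5); (-41/5, -14/5) → (-41/5, 14/5)
T5 reflect across x = 0: (-7/5, -22/5) → (7/5, -22/5); (33/5, 18/5) → (-33/5, 18/5); (2/5, -8/5) → (-2/5, -8/5); (18/5, 28/5) → (-18/5, 28/5); (-41/5, 14/5) → (41/5, 14/5)
T6 shear: x ← x + 2·y: (7/5, -22/5) → (-37/5, -22/5); (-33/5, 18/5) → (3/5, 18/5); (-2/5, -8/5) → (-18/5, -8/5); (-18/5, 28/5) → (38/5, 28/5); (41/5, 14/5) → (69/5, 14/5)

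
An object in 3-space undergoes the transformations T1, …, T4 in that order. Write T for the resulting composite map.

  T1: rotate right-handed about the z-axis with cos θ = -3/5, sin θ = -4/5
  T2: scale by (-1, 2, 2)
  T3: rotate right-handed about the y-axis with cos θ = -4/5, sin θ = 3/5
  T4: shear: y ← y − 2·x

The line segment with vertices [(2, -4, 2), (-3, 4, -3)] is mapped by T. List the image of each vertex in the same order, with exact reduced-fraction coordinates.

image vertices: (-28/25, 96/25, -146/25), (2/5, -4/5, 39/5)

T1 rotate right-handed about the z-axis with cos θ = -3/5, sin θ = -4/5: (2, -4, 2) → (-22/5, 4/5, 2); (-3, 4, -3) → (5, 0, -3)
T2 scale by (-1, 2, 2): (-22/5, 4/5, 2) → (22/5, 8/5, 4); (5, 0, -3) → (-5, 0, -6)
T3 rotate right-handed about the y-axis with cos θ = -4/5, sin θ = 3/5: (22/5, 8/5, 4) → (-28/25, 8/5, -146/25); (-5, 0, -6) → (2/5, 0, 39/5)
T4 shear: y ← y − 2·x: (-28/25, 8/5, -146/25) → (-28/25, 96/25, -146/25); (2/5, 0, 39/5) → (2/5, -4/5, 39/5)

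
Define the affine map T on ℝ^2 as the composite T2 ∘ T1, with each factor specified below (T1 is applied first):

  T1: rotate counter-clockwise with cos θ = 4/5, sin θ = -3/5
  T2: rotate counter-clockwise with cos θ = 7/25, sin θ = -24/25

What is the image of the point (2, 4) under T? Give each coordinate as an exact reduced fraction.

T(p) = (76/25, -82/25)

T1 rotate counter-clockwise with cos θ = 4/5, sin θ = -3/5: (2, 4) → (4, 2)
T2 rotate counter-clockwise with cos θ = 7/25, sin θ = -24/25: (4, 2) → (76/25, -82/25)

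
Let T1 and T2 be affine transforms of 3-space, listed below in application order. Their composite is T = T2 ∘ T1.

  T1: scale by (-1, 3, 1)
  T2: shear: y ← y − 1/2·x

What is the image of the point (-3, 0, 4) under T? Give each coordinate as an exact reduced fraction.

T(p) = (3, -3/2, 4)

T1 scale by (-1, 3, 1): (-3, 0, 4) → (3, 0, 4)
T2 shear: y ← y − 1/2·x: (3, 0, 4) → (3, -3/2, 4)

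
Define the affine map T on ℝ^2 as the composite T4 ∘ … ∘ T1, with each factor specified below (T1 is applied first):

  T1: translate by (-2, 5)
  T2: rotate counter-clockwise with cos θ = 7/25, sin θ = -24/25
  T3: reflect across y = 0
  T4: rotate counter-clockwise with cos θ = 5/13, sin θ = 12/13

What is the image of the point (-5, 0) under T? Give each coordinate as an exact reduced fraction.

T1 translate by (-2, 5): (-5, 0) → (-7, 5)
T2 rotate counter-clockwise with cos θ = 7/25, sin θ = -24/25: (-7, 5) → (71/25, 203/25)
T3 reflect across y = 0: (71/25, 203/25) → (71/25, -203/25)
T4 rotate counter-clockwise with cos θ = 5/13, sin θ = 12/13: (71/25, -203/25) → (2791/325, -163/325)

T(p) = (2791/325, -163/325)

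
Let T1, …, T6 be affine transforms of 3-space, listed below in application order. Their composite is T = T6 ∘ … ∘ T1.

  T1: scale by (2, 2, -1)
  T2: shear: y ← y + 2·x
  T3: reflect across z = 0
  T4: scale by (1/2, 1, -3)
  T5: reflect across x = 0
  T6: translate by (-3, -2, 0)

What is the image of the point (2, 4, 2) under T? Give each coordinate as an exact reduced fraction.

T1 scale by (2, 2, -1): (2, 4, 2) → (4, 8, -2)
T2 shear: y ← y + 2·x: (4, 8, -2) → (4, 16, -2)
T3 reflect across z = 0: (4, 16, -2) → (4, 16, 2)
T4 scale by (1/2, 1, -3): (4, 16, 2) → (2, 16, -6)
T5 reflect across x = 0: (2, 16, -6) → (-2, 16, -6)
T6 translate by (-3, -2, 0): (-2, 16, -6) → (-5, 14, -6)

T(p) = (-5, 14, -6)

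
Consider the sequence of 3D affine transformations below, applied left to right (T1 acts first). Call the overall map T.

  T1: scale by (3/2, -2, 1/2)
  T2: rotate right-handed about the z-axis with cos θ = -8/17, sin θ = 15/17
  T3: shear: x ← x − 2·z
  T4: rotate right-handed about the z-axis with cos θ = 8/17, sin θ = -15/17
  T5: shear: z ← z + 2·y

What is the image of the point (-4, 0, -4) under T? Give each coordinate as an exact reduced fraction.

T1 scale by (3/2, -2, 1/2): (-4, 0, -4) → (-6, 0, -2)
T2 rotate right-handed about the z-axis with cos θ = -8/17, sin θ = 15/17: (-6, 0, -2) → (48/17, -90/17, -2)
T3 shear: x ← x − 2·z: (48/17, -90/17, -2) → (116/17, -90/17, -2)
T4 rotate right-handed about the z-axis with cos θ = 8/17, sin θ = -15/17: (116/17, -90/17, -2) → (-422/289, -2460/289, -2)
T5 shear: z ← z + 2·y: (-422/289, -2460/289, -2) → (-422/289, -2460/289, -5498/289)

T(p) = (-422/289, -2460/289, -5498/289)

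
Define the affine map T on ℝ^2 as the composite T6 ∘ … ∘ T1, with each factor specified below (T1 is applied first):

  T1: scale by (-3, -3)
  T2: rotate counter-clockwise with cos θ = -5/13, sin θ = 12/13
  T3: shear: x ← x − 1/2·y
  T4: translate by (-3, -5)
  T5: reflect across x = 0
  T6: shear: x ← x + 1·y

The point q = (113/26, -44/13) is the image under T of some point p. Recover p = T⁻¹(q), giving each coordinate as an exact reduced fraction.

T1 = [-3 0 0; 0 -3 0; 0 0 1]
T2·T1 = [15/13 36/13 0; -36/13 15/13 0; 0 0 1]
T3·…·T1 = [33/13 57/26 0; -36/13 15/13 0; 0 0 1]
T4·…·T1 = [33/13 57/26 -3; -36/13 15/13 -5; 0 0 1]
T5·…·T1 = [-33/13 -57/26 3; -36/13 15/13 -5; 0 0 1]
T6·…·T1 = [-69/13 -27/26 -2; -36/13 15/13 -5; 0 0 1]
det M = -9; M⁻¹ = [-5/39 -3/26 -5/6; -4/13 23/39 7/3; 0 0 1]
M⁻¹ · (113/26, -44/13)ᵀ = (-1, -1)ᵀ

p = (-1, -1)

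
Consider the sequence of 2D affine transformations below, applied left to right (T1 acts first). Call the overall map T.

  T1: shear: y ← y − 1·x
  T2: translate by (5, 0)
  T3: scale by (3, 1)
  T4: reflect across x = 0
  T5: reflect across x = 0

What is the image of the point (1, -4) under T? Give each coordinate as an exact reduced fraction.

T(p) = (18, -5)

T1 shear: y ← y − 1·x: (1, -4) → (1, -5)
T2 translate by (5, 0): (1, -5) → (6, -5)
T3 scale by (3, 1): (6, -5) → (18, -5)
T4 reflect across x = 0: (18, -5) → (-18, -5)
T5 reflect across x = 0: (-18, -5) → (18, -5)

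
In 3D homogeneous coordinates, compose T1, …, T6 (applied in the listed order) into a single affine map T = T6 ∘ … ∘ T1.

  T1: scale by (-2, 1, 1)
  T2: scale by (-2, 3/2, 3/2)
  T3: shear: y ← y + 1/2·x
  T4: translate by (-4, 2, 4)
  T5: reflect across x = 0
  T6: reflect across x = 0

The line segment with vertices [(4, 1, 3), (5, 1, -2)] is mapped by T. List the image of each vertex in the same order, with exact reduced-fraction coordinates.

image vertices: (12, 23/2, 17/2), (16, 27/2, 1)

T1 scale by (-2, 1, 1): (4, 1, 3) → (-8, 1, 3); (5, 1, -2) → (-10, 1, -2)
T2 scale by (-2, 3/2, 3/2): (-8, 1, 3) → (16, 3/2, 9/2); (-10, 1, -2) → (20, 3/2, -3)
T3 shear: y ← y + 1/2·x: (16, 3/2, 9/2) → (16, 19/2, 9/2); (20, 3/2, -3) → (20, 23/2, -3)
T4 translate by (-4, 2, 4): (16, 19/2, 9/2) → (12, 23/2, 17/2); (20, 23/2, -3) → (16, 27/2, 1)
T5 reflect across x = 0: (12, 23/2, 17/2) → (-12, 23/2, 17/2); (16, 27/2, 1) → (-16, 27/2, 1)
T6 reflect across x = 0: (-12, 23/2, 17/2) → (12, 23/2, 17/2); (-16, 27/2, 1) → (16, 27/2, 1)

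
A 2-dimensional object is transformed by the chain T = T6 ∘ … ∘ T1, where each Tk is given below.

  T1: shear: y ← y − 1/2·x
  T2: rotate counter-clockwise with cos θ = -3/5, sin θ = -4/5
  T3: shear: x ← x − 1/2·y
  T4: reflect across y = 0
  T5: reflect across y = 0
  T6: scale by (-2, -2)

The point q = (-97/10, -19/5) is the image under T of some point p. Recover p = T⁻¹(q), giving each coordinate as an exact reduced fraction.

p = (-5, 1)

T1 = [1 0 0; -1/2 1 0; 0 0 1]
T2·T1 = [-1 4/5 0; -1/2 -3/5 0; 0 0 1]
T3·…·T1 = [-3/4 11/10 0; -1/2 -3/5 0; 0 0 1]
T4·…·T1 = [-3/4 11/10 0; 1/2 3/5 0; 0 0 1]
T5·…·T1 = [-3/4 11/10 0; -1/2 -3/5 0; 0 0 1]
T6·…·T1 = [3/2 -11/5 0; 1 6/5 0; 0 0 1]
det M = 4; M⁻¹ = [3/10 11/20 0; -1/4 3/8 0; 0 0 1]
M⁻¹ · (-97/10, -19/5)ᵀ = (-5, 1)ᵀ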